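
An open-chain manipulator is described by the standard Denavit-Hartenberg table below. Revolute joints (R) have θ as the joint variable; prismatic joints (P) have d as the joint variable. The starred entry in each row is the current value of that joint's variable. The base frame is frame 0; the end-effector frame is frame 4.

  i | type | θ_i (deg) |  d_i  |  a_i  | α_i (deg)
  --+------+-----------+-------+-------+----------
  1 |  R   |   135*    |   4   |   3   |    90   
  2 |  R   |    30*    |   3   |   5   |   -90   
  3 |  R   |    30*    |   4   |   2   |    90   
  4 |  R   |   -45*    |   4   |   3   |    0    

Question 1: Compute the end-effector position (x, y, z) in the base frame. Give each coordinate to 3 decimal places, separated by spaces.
-4.816 11.043 10.912

after link 1: o_1 = (-2.1213, 2.1213, 4.0000)
after link 2: o_2 = (-3.0619, 7.3045, 6.5000)
after link 3: o_3 = (-3.4154, 6.2438, 10.8301)
after link 4: o_4 = (-4.8157, 11.0431, 10.9116)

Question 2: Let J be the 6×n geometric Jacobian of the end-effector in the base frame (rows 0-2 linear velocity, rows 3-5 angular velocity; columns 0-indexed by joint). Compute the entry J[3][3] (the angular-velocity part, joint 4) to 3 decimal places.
axis z_3 = (0.3062,0.9186,0.2500); lever o_n−o_3 = (-1.4003,4.7992,0.0814)
cross product → J_v[:, 3] = (-1.1250,-0.3750,2.7557)
J_ω[:, 3] = z_3
entry J[3][3] = 0.3062

0.306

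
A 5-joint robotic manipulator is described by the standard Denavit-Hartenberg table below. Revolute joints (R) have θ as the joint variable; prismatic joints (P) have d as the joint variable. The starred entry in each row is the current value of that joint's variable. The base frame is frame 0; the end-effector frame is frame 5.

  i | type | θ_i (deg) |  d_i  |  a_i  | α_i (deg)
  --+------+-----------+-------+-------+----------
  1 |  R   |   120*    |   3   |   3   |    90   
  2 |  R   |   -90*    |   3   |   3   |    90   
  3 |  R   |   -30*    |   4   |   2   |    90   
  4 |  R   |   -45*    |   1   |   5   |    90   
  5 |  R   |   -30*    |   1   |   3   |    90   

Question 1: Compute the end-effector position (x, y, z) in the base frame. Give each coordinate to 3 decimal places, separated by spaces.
after link 1: o_1 = (-1.5000, 2.5981, 3.0000)
after link 2: o_2 = (1.0981, 4.0981, 0.0000)
after link 3: o_3 = (2.2321, 0.1340, -1.7321)
after link 4: o_4 = (-1.8166, 1.8789, -4.2939)
after link 5: o_5 = (-2.4531, 4.4493, -6.0225)

-2.453 4.449 -6.023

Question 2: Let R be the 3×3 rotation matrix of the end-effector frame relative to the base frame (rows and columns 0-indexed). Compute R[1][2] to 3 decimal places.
End-effector z-axis (col 2 of R) = (0.9794,0.1572,-0.1268)
R[1][2] = 0.1572

0.157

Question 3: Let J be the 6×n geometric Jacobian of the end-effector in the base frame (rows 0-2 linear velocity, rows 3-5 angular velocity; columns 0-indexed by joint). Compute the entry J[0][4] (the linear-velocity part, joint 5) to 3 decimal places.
axis z_4 = (-0.0474,0.7891,0.6124); lever o_n−o_4 = (-0.6364,2.5704,-1.7286)
cross product → J_v[:, 4] = (-2.9382,-0.4716,0.3805)
J_ω[:, 4] = z_4
entry J[0][4] = -2.9382

-2.938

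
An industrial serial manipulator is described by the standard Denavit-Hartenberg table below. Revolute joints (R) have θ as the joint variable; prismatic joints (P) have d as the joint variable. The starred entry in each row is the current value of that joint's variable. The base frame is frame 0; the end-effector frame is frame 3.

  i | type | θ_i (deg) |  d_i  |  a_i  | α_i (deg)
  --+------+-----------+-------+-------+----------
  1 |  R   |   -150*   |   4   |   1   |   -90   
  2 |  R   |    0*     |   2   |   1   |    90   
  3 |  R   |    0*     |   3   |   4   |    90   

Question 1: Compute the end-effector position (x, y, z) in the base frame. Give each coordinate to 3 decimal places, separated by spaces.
-4.196 -4.732 7.000

after link 1: o_1 = (-0.8660, -0.5000, 4.0000)
after link 2: o_2 = (-0.7321, -2.7321, 4.0000)
after link 3: o_3 = (-4.1962, -4.7321, 7.0000)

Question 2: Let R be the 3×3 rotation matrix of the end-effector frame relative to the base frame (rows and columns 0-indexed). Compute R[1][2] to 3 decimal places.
0.866

End-effector z-axis (col 2 of R) = (-0.5000,0.8660,0.0000)
R[1][2] = 0.8660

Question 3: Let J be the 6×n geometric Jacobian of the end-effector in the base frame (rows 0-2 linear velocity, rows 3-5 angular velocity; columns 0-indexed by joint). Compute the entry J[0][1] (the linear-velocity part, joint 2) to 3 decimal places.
axis z_1 = (0.5000,-0.8660,0.0000); lever o_n−o_1 = (-3.3301,-4.2321,3.0000)
cross product → J_v[:, 1] = (-2.5981,-1.5000,-5.0000)
J_ω[:, 1] = z_1
entry J[0][1] = -2.5981

-2.598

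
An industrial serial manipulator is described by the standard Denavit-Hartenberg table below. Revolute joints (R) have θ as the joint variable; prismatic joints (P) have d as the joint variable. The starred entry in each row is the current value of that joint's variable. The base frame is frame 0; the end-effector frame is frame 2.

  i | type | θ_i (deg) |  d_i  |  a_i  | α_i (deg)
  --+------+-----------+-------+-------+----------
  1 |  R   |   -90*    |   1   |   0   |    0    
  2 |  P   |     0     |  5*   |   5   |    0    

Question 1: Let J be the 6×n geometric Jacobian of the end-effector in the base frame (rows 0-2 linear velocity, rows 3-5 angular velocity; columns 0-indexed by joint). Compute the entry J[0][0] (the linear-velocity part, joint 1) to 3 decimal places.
5.000

axis z_0 = ẑ; lever o_n−o_0 = (0.0000,-5.0000,6.0000)
cross product → J_v[:, 0] = (5.0000,0.0000,-0.0000)
J_ω[:, 0] = z_0
entry J[0][0] = 5.0000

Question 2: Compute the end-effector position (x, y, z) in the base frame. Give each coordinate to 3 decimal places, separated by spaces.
0.000 -5.000 6.000

after link 1: o_1 = (0.0000, 0.0000, 1.0000)
after link 2: o_2 = (0.0000, -5.0000, 6.0000)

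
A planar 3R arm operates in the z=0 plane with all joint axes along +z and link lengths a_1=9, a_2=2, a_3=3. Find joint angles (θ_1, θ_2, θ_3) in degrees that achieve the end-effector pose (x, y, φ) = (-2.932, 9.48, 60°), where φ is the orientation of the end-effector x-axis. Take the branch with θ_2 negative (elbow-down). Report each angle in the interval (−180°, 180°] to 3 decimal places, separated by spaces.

wrist centre = target − a_3·(cos φ, sin φ) = (-4.4320, 6.8819)
cos θ_2 = (67.0035−9²−2²)/(2·9·2) = -0.4999; θ_2 = -119.9936° (elbow-down)
β = atan2(6.8819,-4.4320) = 122.7818°; ψ = atan2(-1.7322,8.0002) = -12.2168°
θ_1 = β − ψ = 134.9986°
θ_3 = φ − θ_1 − θ_2 = 44.9950° (wrapped to (-180°,180°])

134.999 -119.994 44.995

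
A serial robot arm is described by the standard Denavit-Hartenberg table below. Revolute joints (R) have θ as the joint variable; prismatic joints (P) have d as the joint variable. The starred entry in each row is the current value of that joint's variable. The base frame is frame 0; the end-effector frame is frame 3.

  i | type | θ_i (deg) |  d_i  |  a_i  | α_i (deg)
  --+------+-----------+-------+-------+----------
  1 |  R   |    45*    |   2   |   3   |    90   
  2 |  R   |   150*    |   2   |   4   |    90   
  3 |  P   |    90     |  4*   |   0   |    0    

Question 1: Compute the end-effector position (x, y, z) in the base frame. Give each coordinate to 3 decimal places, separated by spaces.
after link 1: o_1 = (2.1213, 2.1213, 2.0000)
after link 2: o_2 = (1.0860, -1.7424, 4.0000)
after link 3: o_3 = (2.5003, -0.3282, 7.4641)

2.500 -0.328 7.464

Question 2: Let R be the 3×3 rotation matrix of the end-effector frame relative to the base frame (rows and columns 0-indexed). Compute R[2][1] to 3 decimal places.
-0.500

End-effector y-axis (col 1 of R) = (0.6124,0.6124,-0.5000)
R[2][1] = -0.5000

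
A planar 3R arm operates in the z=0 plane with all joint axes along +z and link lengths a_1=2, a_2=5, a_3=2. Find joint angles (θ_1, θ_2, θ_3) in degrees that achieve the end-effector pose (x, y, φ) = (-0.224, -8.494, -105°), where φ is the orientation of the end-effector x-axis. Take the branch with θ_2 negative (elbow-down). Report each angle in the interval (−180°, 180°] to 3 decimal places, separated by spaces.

wrist centre = target − a_3·(cos φ, sin φ) = (0.2936, -6.5621)
cos θ_2 = (43.1480−2²−5²)/(2·2·5) = 0.7074; θ_2 = -44.9762° (elbow-down)
β = atan2(-6.5621,0.2936) = -87.4379°; ψ = atan2(-3.5341,5.5370) = -32.5486°
θ_1 = β − ψ = -54.8893°
θ_3 = φ − θ_1 − θ_2 = -5.1345° (wrapped to (-180°,180°])

-54.889 -44.976 -5.135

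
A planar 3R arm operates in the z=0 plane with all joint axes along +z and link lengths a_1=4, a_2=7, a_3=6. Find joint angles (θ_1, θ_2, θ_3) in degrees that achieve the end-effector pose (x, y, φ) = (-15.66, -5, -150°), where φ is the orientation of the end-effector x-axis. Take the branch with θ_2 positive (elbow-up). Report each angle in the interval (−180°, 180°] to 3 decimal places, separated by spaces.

171.634 30.011 8.355

wrist centre = target − a_3·(cos φ, sin φ) = (-10.4638, -2.0000)
cos θ_2 = (113.4921−4²−7²)/(2·4·7) = 0.8659; θ_2 = 30.0109° (elbow-up)
β = atan2(-2.0000,-10.4638) = -169.1793°; ψ = atan2(3.5012,10.0615) = 19.1866°
θ_1 = β − ψ = -188.3659°
θ_3 = φ − θ_1 − θ_2 = 8.3550° (wrapped to (-180°,180°])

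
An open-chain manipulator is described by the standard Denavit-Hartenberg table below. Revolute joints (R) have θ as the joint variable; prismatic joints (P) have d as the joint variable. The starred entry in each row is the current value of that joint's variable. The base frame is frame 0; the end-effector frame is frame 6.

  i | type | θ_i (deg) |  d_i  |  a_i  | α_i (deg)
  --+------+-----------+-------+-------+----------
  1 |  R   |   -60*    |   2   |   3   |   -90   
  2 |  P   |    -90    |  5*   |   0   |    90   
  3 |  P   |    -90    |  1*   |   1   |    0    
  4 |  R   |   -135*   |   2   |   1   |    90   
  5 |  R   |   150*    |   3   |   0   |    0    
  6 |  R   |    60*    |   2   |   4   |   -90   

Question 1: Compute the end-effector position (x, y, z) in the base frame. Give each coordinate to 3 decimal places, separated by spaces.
6.017 1.165 7.278

after link 1: o_1 = (1.5000, -2.5981, 2.0000)
after link 2: o_2 = (5.8301, -0.0981, 2.0000)
after link 3: o_3 = (4.4641, 0.2679, 2.0000)
after link 4: o_4 = (4.0765, 2.3536, 1.2929)
after link 5: o_5 = (5.9136, 3.4142, 3.4142)
after link 6: o_6 = (6.0170, 1.1645, 7.2779)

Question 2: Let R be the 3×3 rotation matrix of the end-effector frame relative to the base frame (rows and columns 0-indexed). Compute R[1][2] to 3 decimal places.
-0.573

End-effector z-axis (col 2 of R) = (0.7392,-0.5732,-0.3536)
R[1][2] = -0.5732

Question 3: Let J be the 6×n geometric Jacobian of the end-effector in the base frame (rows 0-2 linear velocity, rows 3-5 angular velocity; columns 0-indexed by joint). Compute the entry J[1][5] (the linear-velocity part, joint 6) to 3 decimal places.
-2.293

axis z_5 = (0.6124,0.3536,0.7071); lever o_n−o_5 = (0.1034,-2.2497,3.8637)
cross product → J_v[:, 5] = (2.9568,-2.2929,-1.4142)
J_ω[:, 5] = z_5
entry J[1][5] = -2.2929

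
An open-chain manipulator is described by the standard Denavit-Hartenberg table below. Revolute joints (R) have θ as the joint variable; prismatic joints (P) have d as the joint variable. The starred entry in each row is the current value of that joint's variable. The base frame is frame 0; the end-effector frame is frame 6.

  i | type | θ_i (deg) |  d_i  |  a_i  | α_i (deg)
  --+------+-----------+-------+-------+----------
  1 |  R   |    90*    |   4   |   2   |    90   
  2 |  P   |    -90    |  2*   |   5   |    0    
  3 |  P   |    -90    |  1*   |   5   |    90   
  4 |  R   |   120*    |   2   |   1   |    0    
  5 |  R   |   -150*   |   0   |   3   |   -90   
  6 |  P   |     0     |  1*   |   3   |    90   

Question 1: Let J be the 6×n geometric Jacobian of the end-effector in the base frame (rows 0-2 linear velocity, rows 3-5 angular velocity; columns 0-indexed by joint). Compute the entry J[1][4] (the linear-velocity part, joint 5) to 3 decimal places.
-2.134

axis z_4 = (-0.0000,-0.0000,1.0000); lever o_n−o_4 = (-2.1340,-5.6962,-0.0000)
cross product → J_v[:, 4] = (5.6962,-2.1340,-0.0000)
J_ω[:, 4] = z_4
entry J[1][4] = -2.1340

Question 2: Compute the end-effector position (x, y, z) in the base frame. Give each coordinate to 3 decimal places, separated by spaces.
after link 1: o_1 = (0.0000, 2.0000, 4.0000)
after link 2: o_2 = (2.0000, 2.0000, -1.0000)
after link 3: o_3 = (3.0000, -3.0000, -1.0000)
after link 4: o_4 = (3.8660, -2.5000, 1.0000)
after link 5: o_5 = (2.3660, -5.0981, 1.0000)
after link 6: o_6 = (1.7321, -8.1962, 1.0000)

1.732 -8.196 1.000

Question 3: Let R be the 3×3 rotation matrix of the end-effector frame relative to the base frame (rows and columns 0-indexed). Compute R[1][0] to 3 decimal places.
-0.866

End-effector x-axis (col 0 of R) = (-0.5000,-0.8660,-0.0000)
R[1][0] = -0.8660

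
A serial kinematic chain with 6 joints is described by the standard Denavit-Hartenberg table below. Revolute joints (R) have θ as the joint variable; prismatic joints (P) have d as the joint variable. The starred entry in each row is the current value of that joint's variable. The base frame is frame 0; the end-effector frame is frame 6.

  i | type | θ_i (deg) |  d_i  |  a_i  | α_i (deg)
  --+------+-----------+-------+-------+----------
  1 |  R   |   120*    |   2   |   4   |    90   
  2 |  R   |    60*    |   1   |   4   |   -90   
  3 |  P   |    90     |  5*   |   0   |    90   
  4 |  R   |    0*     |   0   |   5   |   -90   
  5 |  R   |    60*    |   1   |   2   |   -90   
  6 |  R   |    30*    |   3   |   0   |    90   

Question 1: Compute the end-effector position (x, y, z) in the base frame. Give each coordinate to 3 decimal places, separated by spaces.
-1.674 -1.904 5.665

after link 1: o_1 = (-2.0000, 3.4641, 2.0000)
after link 2: o_2 = (-2.1340, 5.6962, 5.4641)
after link 3: o_3 = (0.0311, 1.9462, 7.9641)
after link 4: o_4 = (-4.2990, -0.5538, 7.9641)
after link 5: o_5 = (-4.2990, -2.5538, 6.9641)
after link 6: o_6 = (-1.6740, -1.9043, 5.6651)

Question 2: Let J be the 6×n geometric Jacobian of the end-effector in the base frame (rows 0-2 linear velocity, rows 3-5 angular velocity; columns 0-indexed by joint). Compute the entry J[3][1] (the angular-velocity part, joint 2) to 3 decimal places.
axis z_1 = (0.8660,0.5000,0.0000); lever o_n−o_1 = (0.3260,-5.3684,3.6651)
cross product → J_v[:, 1] = (1.8325,-3.1740,-4.8122)
J_ω[:, 1] = z_1
entry J[3][1] = 0.8660

0.866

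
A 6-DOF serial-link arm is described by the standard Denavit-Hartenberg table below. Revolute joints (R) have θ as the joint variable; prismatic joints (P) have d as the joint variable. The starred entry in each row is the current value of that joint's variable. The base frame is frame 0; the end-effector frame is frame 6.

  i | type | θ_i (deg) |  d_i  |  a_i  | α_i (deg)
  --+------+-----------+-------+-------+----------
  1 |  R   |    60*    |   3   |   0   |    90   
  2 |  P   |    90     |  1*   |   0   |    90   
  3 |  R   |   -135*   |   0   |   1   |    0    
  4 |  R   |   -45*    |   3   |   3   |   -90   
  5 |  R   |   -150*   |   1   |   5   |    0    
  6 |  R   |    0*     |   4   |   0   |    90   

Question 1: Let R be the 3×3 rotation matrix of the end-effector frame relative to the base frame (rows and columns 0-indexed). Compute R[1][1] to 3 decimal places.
End-effector y-axis (col 1 of R) = (-0.8660,0.5000,0.0000)
R[1][1] = 0.5000

0.500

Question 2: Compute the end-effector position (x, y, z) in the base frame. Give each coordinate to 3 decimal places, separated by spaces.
after link 1: o_1 = (0.0000, 0.0000, 3.0000)
after link 2: o_2 = (0.8660, -0.5000, 3.0000)
after link 3: o_3 = (0.2537, -0.1464, 2.2929)
after link 4: o_4 = (1.7537, 2.4516, -0.7071)
after link 5: o_5 = (2.1376, 5.1167, 3.6230)
after link 6: o_6 = (-1.3265, 7.1167, 3.6230)

-1.326 7.117 3.623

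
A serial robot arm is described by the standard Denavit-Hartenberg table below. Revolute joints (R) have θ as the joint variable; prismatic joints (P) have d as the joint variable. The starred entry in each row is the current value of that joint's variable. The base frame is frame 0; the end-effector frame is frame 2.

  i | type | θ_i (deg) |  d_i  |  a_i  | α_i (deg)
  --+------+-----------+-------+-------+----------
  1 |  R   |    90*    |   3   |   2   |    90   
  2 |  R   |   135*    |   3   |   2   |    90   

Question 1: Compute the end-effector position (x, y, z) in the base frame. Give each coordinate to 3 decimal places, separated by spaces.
after link 1: o_1 = (0.0000, 2.0000, 3.0000)
after link 2: o_2 = (3.0000, 0.5858, 4.4142)

3.000 0.586 4.414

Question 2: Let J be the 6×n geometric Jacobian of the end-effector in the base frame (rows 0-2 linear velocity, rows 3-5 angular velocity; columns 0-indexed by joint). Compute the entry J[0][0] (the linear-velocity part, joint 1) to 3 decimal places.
-0.586

axis z_0 = ẑ; lever o_n−o_0 = (3.0000,0.5858,4.4142)
cross product → J_v[:, 0] = (-0.5858,3.0000,0.0000)
J_ω[:, 0] = z_0
entry J[0][0] = -0.5858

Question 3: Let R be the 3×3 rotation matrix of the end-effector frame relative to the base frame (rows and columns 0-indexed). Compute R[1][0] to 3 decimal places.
-0.707

End-effector x-axis (col 0 of R) = (-0.0000,-0.7071,0.7071)
R[1][0] = -0.7071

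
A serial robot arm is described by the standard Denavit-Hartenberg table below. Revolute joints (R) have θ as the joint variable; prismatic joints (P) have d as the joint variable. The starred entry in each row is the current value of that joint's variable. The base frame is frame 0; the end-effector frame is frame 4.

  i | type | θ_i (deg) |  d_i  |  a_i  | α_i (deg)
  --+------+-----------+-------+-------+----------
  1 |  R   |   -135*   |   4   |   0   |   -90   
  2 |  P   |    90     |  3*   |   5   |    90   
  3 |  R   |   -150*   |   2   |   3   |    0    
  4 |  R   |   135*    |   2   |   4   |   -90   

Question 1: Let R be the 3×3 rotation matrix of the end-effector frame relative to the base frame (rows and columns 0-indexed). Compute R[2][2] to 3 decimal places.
-0.259

End-effector z-axis (col 2 of R) = (0.6830,-0.6830,-0.2588)
R[2][2] = -0.2588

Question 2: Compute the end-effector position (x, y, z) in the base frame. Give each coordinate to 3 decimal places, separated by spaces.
after link 1: o_1 = (0.0000, 0.0000, 4.0000)
after link 2: o_2 = (2.1213, -2.1213, -1.0000)
after link 3: o_3 = (-0.3536, -2.4749, 1.5981)
after link 4: o_4 = (-2.4998, -3.1570, -2.2656)

-2.500 -3.157 -2.266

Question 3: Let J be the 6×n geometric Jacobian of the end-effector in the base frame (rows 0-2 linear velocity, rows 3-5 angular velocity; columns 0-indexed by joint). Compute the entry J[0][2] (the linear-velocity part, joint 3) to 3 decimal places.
axis z_2 = (-0.7071,-0.7071,0.0000); lever o_n−o_2 = (-4.6211,-1.0357,-1.2656)
cross product → J_v[:, 2] = (0.8949,-0.8949,-2.5353)
J_ω[:, 2] = z_2
entry J[0][2] = 0.8949

0.895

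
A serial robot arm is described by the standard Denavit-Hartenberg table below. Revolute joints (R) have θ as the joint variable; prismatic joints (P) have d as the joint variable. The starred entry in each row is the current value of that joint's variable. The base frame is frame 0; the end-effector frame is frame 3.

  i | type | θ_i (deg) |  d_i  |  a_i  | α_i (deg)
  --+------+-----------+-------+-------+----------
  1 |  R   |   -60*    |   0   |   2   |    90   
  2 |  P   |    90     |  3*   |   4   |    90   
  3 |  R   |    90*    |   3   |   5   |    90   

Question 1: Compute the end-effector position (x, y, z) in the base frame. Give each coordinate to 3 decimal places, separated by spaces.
-4.428 -8.330 4.000

after link 1: o_1 = (1.0000, -1.7321, 0.0000)
after link 2: o_2 = (-1.5981, -3.2321, 4.0000)
after link 3: o_3 = (-4.4282, -8.3301, 4.0000)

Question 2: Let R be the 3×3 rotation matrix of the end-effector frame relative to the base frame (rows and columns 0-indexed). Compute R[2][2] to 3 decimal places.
1.000

End-effector z-axis (col 2 of R) = (0.0000,-0.0000,1.0000)
R[2][2] = 1.0000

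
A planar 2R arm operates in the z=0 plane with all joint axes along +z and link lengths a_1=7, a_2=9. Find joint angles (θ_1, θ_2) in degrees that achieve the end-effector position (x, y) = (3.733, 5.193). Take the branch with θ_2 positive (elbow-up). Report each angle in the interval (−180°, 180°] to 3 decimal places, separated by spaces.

-30.004 135.001

cos θ_2 = (40.9025−7²−9²)/(2·7·9) = -0.7071; θ_2 = 135.0013° (elbow-up)
β = atan2(5.1930,3.7330) = 54.2894°; ψ = atan2(6.3638,0.6359) = 84.2937°
θ_1 = β − ψ = -30.0043°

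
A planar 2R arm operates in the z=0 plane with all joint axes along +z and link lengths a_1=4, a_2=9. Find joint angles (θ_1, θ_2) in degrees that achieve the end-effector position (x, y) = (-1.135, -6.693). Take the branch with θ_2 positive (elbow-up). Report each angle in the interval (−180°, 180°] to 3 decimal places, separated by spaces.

149.992 135.004

cos θ_2 = (46.0845−4²−9²)/(2·4·9) = -0.7072; θ_2 = 135.0043° (elbow-up)
β = atan2(-6.6930,-1.1350) = -99.6247°; ψ = atan2(6.3635,-2.3644) = 110.3833°
θ_1 = β − ψ = -210.0079°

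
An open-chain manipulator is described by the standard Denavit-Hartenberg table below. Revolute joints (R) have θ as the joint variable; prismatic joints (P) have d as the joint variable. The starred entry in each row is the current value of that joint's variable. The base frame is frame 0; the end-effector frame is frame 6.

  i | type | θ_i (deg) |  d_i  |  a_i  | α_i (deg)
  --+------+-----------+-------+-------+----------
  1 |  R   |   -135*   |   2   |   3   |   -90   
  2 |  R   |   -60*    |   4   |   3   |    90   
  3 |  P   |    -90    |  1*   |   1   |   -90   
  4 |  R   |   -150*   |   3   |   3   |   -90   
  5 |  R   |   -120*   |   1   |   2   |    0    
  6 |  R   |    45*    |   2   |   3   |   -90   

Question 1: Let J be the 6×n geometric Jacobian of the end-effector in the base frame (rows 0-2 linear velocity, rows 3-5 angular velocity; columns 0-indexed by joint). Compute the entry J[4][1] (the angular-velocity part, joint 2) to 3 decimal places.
-0.707

axis z_1 = (0.7071,-0.7071,0.0000); lever o_n−o_1 = (2.0561,-3.4656,11.6989)
cross product → J_v[:, 1] = (-8.2723,-8.2723,-0.9966)
J_ω[:, 1] = z_1
entry J[4][1] = -0.7071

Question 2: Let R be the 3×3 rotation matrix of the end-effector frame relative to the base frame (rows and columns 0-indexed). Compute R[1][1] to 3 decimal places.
-0.884

End-effector y-axis (col 1 of R) = (-0.1768,-0.8839,-0.4330)
R[1][1] = -0.8839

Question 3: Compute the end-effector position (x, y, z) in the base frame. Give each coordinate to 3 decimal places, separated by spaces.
-0.065 -5.587 13.699

after link 1: o_1 = (-2.1213, -2.1213, 2.0000)
after link 2: o_2 = (-0.3536, -6.0104, 4.5981)
after link 3: o_3 = (-0.4483, -4.6909, 5.0981)
after link 4: o_4 = (1.2467, -6.6701, 8.4462)
after link 5: o_5 = (-0.1074, -6.0924, 10.1292)
after link 6: o_6 = (-0.0652, -5.5869, 13.6989)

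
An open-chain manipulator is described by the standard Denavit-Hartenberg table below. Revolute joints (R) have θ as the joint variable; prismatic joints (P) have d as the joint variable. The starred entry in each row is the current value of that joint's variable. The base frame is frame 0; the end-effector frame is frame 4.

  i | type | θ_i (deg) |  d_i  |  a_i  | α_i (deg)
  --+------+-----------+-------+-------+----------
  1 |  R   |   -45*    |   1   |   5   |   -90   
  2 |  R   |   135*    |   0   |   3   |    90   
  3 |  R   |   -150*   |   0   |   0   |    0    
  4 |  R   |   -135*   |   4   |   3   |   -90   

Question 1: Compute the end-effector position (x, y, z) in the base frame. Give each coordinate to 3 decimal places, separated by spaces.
5.696 -1.598 -4.499

after link 1: o_1 = (3.5355, -3.5355, 1.0000)
after link 2: o_2 = (2.0355, -2.0355, -1.1213)
after link 3: o_3 = (2.0355, -2.0355, -1.1213)
after link 4: o_4 = (5.6963, -1.5983, -4.4988)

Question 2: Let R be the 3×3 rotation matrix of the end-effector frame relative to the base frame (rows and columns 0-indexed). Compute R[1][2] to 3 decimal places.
-0.300

End-effector z-axis (col 2 of R) = (0.6660,-0.3000,0.6830)
R[1][2] = -0.3000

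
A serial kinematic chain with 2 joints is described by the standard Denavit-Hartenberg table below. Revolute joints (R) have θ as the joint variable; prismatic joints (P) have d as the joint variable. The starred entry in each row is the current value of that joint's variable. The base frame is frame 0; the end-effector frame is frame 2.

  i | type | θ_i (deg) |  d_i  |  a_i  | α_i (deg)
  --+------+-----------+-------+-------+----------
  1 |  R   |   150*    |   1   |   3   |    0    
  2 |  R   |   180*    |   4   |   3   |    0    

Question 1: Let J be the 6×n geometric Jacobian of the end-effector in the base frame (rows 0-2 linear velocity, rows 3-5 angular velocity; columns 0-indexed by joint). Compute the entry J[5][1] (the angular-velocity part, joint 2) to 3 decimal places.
axis z_1 = (0.0000,0.0000,1.0000); lever o_n−o_1 = (2.5981,-1.5000,4.0000)
cross product → J_v[:, 1] = (1.5000,2.5981,-0.0000)
J_ω[:, 1] = z_1
entry J[5][1] = 1.0000

1.000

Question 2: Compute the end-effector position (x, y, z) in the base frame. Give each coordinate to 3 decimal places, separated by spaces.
-0.000 -0.000 5.000

after link 1: o_1 = (-2.5981, 1.5000, 1.0000)
after link 2: o_2 = (-0.0000, -0.0000, 5.0000)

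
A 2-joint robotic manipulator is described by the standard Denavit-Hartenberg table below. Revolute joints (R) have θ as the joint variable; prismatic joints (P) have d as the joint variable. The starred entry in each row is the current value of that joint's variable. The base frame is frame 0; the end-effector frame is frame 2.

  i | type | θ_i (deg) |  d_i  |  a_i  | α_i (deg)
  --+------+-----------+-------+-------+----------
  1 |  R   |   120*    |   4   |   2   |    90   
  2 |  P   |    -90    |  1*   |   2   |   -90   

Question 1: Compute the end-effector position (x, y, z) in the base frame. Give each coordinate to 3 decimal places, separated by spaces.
after link 1: o_1 = (-1.0000, 1.7321, 4.0000)
after link 2: o_2 = (-0.1340, 2.2321, 2.0000)

-0.134 2.232 2.000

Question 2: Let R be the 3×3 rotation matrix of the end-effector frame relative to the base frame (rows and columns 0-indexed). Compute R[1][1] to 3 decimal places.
End-effector y-axis (col 1 of R) = (-0.8660,-0.5000,-0.0000)
R[1][1] = -0.5000

-0.500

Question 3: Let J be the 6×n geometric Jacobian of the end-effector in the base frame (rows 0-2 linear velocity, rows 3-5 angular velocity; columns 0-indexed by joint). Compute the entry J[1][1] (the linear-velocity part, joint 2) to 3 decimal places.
0.500

prismatic axis z_1 = (0.8660,0.5000,0.0000)
J_v[:, 1] = z_1; J_ω[:, 1] = (0,0,0)
entry J[1][1] = 0.5000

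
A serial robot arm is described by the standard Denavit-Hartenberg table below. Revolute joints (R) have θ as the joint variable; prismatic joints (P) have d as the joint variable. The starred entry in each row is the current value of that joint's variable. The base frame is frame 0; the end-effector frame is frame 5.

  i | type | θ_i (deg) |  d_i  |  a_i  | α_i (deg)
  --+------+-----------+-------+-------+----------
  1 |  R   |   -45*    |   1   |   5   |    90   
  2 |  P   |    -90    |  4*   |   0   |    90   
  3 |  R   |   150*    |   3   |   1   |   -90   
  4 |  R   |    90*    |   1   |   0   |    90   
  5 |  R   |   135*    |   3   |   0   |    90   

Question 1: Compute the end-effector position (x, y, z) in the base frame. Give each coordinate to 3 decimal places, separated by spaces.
after link 1: o_1 = (3.5355, -3.5355, 1.0000)
after link 2: o_2 = (0.7071, -6.3640, 1.0000)
after link 3: o_3 = (-1.7678, -4.5962, 1.8660)
after link 4: o_4 = (-1.1554, -3.9838, 2.3660)
after link 5: o_5 = (-2.2161, -5.0445, 4.9641)

-2.216 -5.044 4.964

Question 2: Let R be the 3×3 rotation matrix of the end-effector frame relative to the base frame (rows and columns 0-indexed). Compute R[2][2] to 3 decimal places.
0.354

End-effector z-axis (col 2 of R) = (0.9330,-0.0670,0.3536)
R[2][2] = 0.3536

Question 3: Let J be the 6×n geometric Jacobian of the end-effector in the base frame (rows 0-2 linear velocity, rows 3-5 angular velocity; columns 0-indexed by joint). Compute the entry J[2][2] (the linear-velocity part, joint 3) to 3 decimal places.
axis z_2 = (-0.7071,0.7071,-0.0000); lever o_n−o_2 = (-2.9232,1.3195,3.9641)
cross product → J_v[:, 2] = (2.8030,2.8030,1.1340)
J_ω[:, 2] = z_2
entry J[2][2] = 1.1340

1.134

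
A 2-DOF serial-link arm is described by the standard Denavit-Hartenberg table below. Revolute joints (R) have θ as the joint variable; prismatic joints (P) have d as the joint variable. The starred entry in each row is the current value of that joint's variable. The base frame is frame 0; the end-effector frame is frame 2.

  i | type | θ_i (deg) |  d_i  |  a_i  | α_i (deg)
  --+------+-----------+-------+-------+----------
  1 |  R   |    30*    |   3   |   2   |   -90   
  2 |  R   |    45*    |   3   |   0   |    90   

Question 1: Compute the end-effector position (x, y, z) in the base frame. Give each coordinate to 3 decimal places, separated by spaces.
after link 1: o_1 = (1.7321, 1.0000, 3.0000)
after link 2: o_2 = (0.2321, 3.5981, 3.0000)

0.232 3.598 3.000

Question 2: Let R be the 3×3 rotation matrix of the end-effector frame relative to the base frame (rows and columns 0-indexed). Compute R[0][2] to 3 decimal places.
0.612

End-effector z-axis (col 2 of R) = (0.6124,0.3536,0.7071)
R[0][2] = 0.6124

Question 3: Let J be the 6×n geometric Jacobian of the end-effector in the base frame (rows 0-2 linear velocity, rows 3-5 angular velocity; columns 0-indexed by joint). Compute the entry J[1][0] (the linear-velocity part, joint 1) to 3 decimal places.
axis z_0 = ẑ; lever o_n−o_0 = (0.2321,3.5981,3.0000)
cross product → J_v[:, 0] = (-3.5981,0.2321,0.0000)
J_ω[:, 0] = z_0
entry J[1][0] = 0.2321

0.232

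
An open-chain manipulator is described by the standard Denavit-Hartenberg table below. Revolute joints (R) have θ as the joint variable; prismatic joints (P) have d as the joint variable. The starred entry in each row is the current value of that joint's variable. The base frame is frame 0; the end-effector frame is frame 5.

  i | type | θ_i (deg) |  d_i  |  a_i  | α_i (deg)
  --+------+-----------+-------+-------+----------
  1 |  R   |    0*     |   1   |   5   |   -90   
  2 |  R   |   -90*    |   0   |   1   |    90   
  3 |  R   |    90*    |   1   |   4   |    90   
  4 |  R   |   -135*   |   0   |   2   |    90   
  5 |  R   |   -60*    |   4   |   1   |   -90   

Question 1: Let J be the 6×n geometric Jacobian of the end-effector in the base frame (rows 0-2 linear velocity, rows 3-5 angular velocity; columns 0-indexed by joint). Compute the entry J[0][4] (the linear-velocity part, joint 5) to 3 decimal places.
axis z_4 = (-0.7071,-0.7071,-0.0000); lever o_n−o_4 = (-2.4749,-3.1820,-0.8660)
cross product → J_v[:, 4] = (0.6124,-0.6124,0.5000)
J_ω[:, 4] = z_4
entry J[0][4] = 0.6124

0.612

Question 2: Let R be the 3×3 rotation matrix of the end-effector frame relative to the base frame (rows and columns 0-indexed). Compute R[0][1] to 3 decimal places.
0.707

End-effector y-axis (col 1 of R) = (0.7071,0.7071,0.0000)
R[0][1] = 0.7071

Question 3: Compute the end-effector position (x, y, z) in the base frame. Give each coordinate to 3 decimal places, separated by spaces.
after link 1: o_1 = (5.0000, 0.0000, 1.0000)
after link 2: o_2 = (5.0000, -0.0000, 2.0000)
after link 3: o_3 = (4.0000, 4.0000, 2.0000)
after link 4: o_4 = (5.4142, 2.5858, 2.0000)
after link 5: o_5 = (2.9393, -0.5962, 1.1340)

2.939 -0.596 1.134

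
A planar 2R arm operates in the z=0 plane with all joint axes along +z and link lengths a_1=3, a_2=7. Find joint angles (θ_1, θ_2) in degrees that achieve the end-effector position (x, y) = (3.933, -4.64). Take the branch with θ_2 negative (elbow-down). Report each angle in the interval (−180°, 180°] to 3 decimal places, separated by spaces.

cos θ_2 = (36.9981−3²−7²)/(2·3·7) = -0.5000; θ_2 = -120.0030° (elbow-down)
β = atan2(-4.6400,3.9330) = -49.7144°; ψ = atan2(-6.0620,-0.5003) = -94.7181°
θ_1 = β − ψ = 45.0037°

45.004 -120.003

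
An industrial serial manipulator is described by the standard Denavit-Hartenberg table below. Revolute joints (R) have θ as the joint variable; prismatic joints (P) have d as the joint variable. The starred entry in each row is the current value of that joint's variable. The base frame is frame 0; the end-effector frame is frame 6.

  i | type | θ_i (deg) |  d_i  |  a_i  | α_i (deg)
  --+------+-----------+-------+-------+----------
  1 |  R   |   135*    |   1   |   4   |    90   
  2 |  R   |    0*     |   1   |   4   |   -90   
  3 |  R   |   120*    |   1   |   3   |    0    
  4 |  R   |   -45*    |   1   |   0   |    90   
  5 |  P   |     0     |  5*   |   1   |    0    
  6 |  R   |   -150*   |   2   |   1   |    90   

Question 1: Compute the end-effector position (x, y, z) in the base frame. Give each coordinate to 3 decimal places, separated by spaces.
after link 1: o_1 = (-2.8284, 2.8284, 1.0000)
after link 2: o_2 = (-4.9497, 6.3640, 1.0000)
after link 3: o_3 = (-5.7262, 3.4662, 2.0000)
after link 4: o_4 = (-5.7262, 3.4662, 3.0000)
after link 5: o_5 = (-9.0922, 7.2963, 3.0000)
after link 6: o_6 = (-9.3422, 9.4614, 2.5000)

-9.342 9.461 2.500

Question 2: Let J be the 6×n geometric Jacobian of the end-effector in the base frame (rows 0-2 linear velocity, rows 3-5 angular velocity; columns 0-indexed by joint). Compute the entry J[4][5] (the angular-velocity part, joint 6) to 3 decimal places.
axis z_5 = (-0.5000,0.8660,0.0000); lever o_n−o_5 = (-0.2500,2.1651,-0.5000)
cross product → J_v[:, 5] = (-0.4330,-0.2500,-0.8660)
J_ω[:, 5] = z_5
entry J[4][5] = 0.8660

0.866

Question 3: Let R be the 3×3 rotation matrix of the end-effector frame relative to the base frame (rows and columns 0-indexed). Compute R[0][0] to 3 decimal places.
0.750

End-effector x-axis (col 0 of R) = (0.7500,0.4330,-0.5000)
R[0][0] = 0.7500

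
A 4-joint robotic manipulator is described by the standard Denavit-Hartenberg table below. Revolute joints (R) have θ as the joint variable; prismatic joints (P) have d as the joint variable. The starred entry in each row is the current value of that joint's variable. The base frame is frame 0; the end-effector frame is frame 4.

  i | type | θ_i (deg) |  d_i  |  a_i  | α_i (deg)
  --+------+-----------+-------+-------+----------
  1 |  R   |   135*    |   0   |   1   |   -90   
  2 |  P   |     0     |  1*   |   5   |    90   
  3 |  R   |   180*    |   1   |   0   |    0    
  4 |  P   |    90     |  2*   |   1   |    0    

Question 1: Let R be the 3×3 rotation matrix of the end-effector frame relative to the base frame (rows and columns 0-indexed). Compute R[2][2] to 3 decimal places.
1.000

End-effector z-axis (col 2 of R) = (0.0000,0.0000,1.0000)
R[2][2] = 1.0000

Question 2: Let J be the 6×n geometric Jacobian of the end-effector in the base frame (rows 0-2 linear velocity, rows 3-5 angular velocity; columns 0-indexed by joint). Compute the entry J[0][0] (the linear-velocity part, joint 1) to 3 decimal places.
-4.243

axis z_0 = ẑ; lever o_n−o_0 = (-4.2426,4.2426,3.0000)
cross product → J_v[:, 0] = (-4.2426,-4.2426,0.0000)
J_ω[:, 0] = z_0
entry J[0][0] = -4.2426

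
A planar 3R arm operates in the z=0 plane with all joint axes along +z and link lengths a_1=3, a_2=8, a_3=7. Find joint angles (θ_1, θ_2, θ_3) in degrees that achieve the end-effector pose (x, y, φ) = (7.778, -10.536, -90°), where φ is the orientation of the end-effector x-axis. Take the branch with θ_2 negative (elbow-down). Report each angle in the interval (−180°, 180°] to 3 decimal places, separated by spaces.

44.996 -89.999 -44.997

wrist centre = target − a_3·(cos φ, sin φ) = (7.7780, -3.5360)
cos θ_2 = (73.0006−3²−8²)/(2·3·8) = 0.0000; θ_2 = -89.9993° (elbow-down)
β = atan2(-3.5360,7.7780) = -24.4473°; ψ = atan2(-8.0000,3.0001) = -69.4433°
θ_1 = β − ψ = 44.9961°
θ_3 = φ − θ_1 − θ_2 = -44.9968° (wrapped to (-180°,180°])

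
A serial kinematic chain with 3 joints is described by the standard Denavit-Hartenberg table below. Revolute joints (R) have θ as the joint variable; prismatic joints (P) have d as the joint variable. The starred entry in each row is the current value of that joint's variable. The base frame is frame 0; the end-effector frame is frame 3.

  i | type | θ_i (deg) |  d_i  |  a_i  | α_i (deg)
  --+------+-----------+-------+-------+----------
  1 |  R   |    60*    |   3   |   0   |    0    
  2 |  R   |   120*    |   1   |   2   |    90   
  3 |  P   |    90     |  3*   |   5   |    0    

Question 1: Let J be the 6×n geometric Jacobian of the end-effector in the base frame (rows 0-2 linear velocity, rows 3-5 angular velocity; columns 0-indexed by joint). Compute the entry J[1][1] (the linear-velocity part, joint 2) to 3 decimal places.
axis z_1 = (0.0000,0.0000,1.0000); lever o_n−o_1 = (-2.0000,3.0000,6.0000)
cross product → J_v[:, 1] = (-3.0000,-2.0000,0.0000)
J_ω[:, 1] = z_1
entry J[1][1] = -2.0000

-2.000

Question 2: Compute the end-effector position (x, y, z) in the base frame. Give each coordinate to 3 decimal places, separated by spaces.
after link 1: o_1 = (0.0000, 0.0000, 3.0000)
after link 2: o_2 = (-2.0000, 0.0000, 4.0000)
after link 3: o_3 = (-2.0000, 3.0000, 9.0000)

-2.000 3.000 9.000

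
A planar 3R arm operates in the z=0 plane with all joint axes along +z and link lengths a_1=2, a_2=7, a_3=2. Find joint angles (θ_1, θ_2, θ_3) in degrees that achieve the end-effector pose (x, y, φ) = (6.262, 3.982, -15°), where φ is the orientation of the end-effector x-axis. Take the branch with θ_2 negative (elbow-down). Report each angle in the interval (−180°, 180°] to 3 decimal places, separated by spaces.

wrist centre = target − a_3·(cos φ, sin φ) = (4.3301, 4.4996)
cos θ_2 = (38.9969−2²−7²)/(2·2·7) = -0.5001; θ_2 = -120.0073° (elbow-down)
β = atan2(4.4996,4.3301) = 46.0997°; ψ = atan2(-6.0617,-1.5008) = -103.9057°
θ_1 = β − ψ = 150.0054°
θ_3 = φ − θ_1 − θ_2 = -44.9981° (wrapped to (-180°,180°])

150.005 -120.007 -44.998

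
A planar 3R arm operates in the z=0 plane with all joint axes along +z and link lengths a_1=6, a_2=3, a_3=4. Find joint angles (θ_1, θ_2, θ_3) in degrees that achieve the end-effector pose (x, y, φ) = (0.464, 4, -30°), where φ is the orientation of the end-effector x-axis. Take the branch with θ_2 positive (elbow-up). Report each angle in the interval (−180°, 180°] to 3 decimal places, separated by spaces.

wrist centre = target − a_3·(cos φ, sin φ) = (-3.0001, 6.0000)
cos θ_2 = (45.0006−6²−3²)/(2·6·3) = 0.0000; θ_2 = 89.9990° (elbow-up)
β = atan2(6.0000,-3.0001) = 116.5658°; ψ = atan2(3.0000,6.0001) = 26.5649°
θ_1 = β − ψ = 90.0010°
θ_3 = φ − θ_1 − θ_2 = 150.0000° (wrapped to (-180°,180°])

90.001 89.999 150.000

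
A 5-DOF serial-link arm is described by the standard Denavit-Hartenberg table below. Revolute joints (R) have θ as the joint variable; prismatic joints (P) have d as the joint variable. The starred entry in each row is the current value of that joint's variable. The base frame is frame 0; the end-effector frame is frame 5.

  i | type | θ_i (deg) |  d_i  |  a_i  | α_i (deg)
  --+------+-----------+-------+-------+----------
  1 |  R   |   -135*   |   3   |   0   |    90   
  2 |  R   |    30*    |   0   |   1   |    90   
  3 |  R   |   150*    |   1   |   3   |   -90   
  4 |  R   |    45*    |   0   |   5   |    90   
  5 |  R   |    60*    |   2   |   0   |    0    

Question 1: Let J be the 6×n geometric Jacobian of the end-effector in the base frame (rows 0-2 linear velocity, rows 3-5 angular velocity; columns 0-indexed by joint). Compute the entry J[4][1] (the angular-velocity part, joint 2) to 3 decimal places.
axis z_1 = (-0.7071,0.7071,0.0000); lever o_n−o_1 = (1.1894,6.8107,-1.9712)
cross product → J_v[:, 1] = (-1.3939,-1.3939,-5.6569)
J_ω[:, 1] = z_1
entry J[4][1] = 0.7071

0.707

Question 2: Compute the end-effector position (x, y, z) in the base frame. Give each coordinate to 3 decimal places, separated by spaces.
after link 1: o_1 = (0.0000, 0.0000, 3.0000)
after link 2: o_2 = (-0.6124, -0.6124, 3.5000)
after link 3: o_3 = (-0.4356, 1.6857, 1.3349)
after link 4: o_4 = (1.4394, 6.0607, 2.8659)
after link 5: o_5 = (1.1894, 6.8107, 1.0288)

1.189 6.811 1.029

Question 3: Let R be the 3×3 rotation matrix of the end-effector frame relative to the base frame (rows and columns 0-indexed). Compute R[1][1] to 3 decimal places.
-0.911

End-effector y-axis (col 1 of R) = (0.1345,-0.9109,-0.3902)
R[1][1] = -0.9109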